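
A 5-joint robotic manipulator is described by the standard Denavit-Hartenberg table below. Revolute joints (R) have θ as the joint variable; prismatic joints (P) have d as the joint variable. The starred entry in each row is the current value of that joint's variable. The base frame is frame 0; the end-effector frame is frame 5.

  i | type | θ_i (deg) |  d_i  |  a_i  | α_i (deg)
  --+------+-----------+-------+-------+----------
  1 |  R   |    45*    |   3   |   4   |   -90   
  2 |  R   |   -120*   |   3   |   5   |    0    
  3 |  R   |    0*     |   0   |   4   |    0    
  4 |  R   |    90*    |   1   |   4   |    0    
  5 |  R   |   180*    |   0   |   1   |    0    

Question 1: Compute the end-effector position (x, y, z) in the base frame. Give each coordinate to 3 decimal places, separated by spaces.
after link 1: o_1 = (2.8284, 2.8284, 3.0000)
after link 2: o_2 = (-1.0607, 3.1820, 7.3301)
after link 3: o_3 = (-2.4749, 1.7678, 10.7942)
after link 4: o_4 = (-0.7325, 4.9244, 12.7942)
after link 5: o_5 = (-1.3449, 4.3120, 12.2942)

-1.345 4.312 12.294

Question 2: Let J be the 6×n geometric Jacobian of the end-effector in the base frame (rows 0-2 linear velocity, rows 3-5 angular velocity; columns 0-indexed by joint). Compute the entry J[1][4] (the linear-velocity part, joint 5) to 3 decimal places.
axis z_4 = (-0.7071,0.7071,0.0000); lever o_n−o_4 = (-0.6124,-0.6124,-0.5000)
cross product → J_v[:, 4] = (-0.3536,-0.3536,0.8660)
J_ω[:, 4] = z_4
entry J[1][4] = -0.3536

-0.354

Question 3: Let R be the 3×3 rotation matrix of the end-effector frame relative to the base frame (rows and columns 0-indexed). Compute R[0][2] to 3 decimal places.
End-effector z-axis (col 2 of R) = (-0.7071,0.7071,0.0000)
R[0][2] = -0.7071

-0.707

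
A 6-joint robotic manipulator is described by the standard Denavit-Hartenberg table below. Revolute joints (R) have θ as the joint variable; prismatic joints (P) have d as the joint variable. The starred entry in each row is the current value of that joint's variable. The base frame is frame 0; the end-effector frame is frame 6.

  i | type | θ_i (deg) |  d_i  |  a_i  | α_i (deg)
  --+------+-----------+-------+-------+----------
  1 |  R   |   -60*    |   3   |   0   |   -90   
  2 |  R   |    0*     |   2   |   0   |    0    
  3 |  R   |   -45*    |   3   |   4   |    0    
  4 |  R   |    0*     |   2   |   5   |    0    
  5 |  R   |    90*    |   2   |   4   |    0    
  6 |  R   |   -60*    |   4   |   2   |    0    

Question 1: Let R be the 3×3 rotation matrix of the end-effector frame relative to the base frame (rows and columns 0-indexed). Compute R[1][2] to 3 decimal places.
End-effector z-axis (col 2 of R) = (0.8660,0.5000,0.0000)
R[1][2] = 0.5000

0.500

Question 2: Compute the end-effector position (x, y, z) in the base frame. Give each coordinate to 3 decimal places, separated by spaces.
after link 1: o_1 = (0.0000, 0.0000, 3.0000)
after link 2: o_2 = (1.7321, 1.0000, 3.0000)
after link 3: o_3 = (5.7443, 0.0505, 5.8284)
after link 4: o_4 = (9.2442, -2.0114, 9.3640)
after link 5: o_5 = (12.3904, -3.4608, 6.5355)
after link 6: o_6 = (16.8205, -3.1339, 7.0532)

16.820 -3.134 7.053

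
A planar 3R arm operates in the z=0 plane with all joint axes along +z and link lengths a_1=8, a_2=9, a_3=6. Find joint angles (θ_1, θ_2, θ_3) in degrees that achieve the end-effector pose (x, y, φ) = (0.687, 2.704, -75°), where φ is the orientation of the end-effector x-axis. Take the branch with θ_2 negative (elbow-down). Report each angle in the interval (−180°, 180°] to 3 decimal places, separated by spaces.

161.637 -120.004 -116.633

wrist centre = target − a_3·(cos φ, sin φ) = (-0.8659, 8.4996)
cos θ_2 = (72.9922−8²−9²)/(2·8·9) = -0.5001; θ_2 = -120.0036° (elbow-down)
β = atan2(8.4996,-0.8659) = 95.8171°; ψ = atan2(-7.7939,3.4995) = -65.8197°
θ_1 = β − ψ = 161.6368°
θ_3 = φ − θ_1 − θ_2 = -116.6332° (wrapped to (-180°,180°])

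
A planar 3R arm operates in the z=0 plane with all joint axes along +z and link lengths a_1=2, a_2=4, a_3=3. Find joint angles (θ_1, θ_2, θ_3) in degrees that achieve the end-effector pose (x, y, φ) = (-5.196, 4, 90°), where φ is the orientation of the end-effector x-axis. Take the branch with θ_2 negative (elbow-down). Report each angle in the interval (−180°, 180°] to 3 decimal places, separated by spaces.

-149.996 -60.007 -59.998

wrist centre = target − a_3·(cos φ, sin φ) = (-5.1960, 1.0000)
cos θ_2 = (27.9984−2²−4²)/(2·2·4) = 0.4999; θ_2 = -60.0065° (elbow-down)
β = atan2(1.0000,-5.1960) = 169.1063°; ψ = atan2(-3.4643,3.9996) = -40.8981°
θ_1 = β − ψ = 210.0044°
θ_3 = φ − θ_1 − θ_2 = -59.9978° (wrapped to (-180°,180°])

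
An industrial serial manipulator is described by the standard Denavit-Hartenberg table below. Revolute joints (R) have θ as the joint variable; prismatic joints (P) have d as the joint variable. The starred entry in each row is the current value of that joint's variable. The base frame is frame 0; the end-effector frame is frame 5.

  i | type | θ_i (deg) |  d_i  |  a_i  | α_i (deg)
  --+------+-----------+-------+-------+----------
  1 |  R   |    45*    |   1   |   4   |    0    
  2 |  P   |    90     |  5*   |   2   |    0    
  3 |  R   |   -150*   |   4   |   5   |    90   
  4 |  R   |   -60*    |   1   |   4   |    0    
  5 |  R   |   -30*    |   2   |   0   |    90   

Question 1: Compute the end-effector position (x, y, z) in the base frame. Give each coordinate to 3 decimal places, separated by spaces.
after link 1: o_1 = (2.8284, 2.8284, 1.0000)
after link 2: o_2 = (1.4142, 4.2426, 6.0000)
after link 3: o_3 = (6.2438, 2.9485, 10.0000)
after link 4: o_4 = (7.9169, 1.4650, 6.5359)
after link 5: o_5 = (7.3992, -0.4669, 6.5359)

7.399 -0.467 6.536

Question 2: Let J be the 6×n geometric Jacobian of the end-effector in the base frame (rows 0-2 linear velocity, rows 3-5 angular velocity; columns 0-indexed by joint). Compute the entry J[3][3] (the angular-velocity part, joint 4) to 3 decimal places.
-0.259

axis z_3 = (-0.2588,-0.9659,0.0000); lever o_n−o_3 = (1.1554,-3.4154,-3.4641)
cross product → J_v[:, 3] = (3.3461,-0.8966,2.0000)
J_ω[:, 3] = z_3
entry J[3][3] = -0.2588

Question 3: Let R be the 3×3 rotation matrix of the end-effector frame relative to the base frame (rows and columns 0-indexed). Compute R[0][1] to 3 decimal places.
-0.259

End-effector y-axis (col 1 of R) = (-0.2588,-0.9659,0.0000)
R[0][1] = -0.2588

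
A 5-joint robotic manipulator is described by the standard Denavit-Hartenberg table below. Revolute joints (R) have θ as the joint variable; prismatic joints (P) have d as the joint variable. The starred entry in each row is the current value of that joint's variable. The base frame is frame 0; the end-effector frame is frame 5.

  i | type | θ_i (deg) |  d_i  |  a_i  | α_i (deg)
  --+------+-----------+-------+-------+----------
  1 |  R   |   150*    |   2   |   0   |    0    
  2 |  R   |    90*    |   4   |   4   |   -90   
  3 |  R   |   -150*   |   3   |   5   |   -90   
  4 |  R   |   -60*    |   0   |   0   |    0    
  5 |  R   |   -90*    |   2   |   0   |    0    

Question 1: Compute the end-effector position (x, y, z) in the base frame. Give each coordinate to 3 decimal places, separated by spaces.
2.263 -2.080 10.232

after link 1: o_1 = (0.0000, 0.0000, 2.0000)
after link 2: o_2 = (-2.0000, -3.4641, 6.0000)
after link 3: o_3 = (2.7631, -1.2141, 8.5000)
after link 4: o_4 = (2.7631, -1.2141, 8.5000)
after link 5: o_5 = (2.2631, -2.0801, 10.2321)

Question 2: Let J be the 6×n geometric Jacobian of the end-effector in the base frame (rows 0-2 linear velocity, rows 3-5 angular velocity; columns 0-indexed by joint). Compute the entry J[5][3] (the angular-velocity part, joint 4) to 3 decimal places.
0.866

axis z_3 = (-0.2500,-0.4330,0.8660); lever o_n−o_3 = (-0.5000,-0.8660,1.7321)
cross product → J_v[:, 3] = (0.0000,-0.0000,-0.0000)
J_ω[:, 3] = z_3
entry J[5][3] = 0.8660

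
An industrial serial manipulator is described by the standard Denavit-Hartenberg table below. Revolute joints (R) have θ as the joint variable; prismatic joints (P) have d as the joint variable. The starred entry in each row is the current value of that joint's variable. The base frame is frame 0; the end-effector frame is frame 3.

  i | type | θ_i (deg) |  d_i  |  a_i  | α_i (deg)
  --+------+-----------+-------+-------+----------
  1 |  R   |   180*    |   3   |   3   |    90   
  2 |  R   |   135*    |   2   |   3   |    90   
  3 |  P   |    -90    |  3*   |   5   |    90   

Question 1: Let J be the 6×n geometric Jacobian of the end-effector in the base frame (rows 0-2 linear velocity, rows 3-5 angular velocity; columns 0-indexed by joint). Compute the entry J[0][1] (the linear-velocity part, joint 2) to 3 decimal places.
4.243

axis z_1 = (0.0000,1.0000,0.0000); lever o_n−o_1 = (-0.0000,-3.0000,4.2426)
cross product → J_v[:, 1] = (4.2426,-0.0000,0.0000)
J_ω[:, 1] = z_1
entry J[0][1] = 4.2426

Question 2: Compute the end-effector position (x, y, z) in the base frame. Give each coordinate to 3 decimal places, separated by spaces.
-3.000 -3.000 7.243

after link 1: o_1 = (-3.0000, 0.0000, 3.0000)
after link 2: o_2 = (-0.8787, 2.0000, 5.1213)
after link 3: o_3 = (-3.0000, -3.0000, 7.2426)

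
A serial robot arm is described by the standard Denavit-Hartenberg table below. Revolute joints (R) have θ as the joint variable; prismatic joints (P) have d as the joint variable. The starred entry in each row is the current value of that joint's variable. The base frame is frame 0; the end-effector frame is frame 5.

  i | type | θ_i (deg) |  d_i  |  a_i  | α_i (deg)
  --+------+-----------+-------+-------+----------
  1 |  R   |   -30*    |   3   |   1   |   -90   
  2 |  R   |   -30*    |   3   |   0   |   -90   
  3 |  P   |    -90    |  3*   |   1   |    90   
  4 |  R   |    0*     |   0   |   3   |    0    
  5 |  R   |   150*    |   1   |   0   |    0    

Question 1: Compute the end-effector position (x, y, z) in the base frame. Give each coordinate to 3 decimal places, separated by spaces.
4.915 5.245 -0.098

after link 1: o_1 = (0.8660, -0.5000, 3.0000)
after link 2: o_2 = (2.3660, 2.0981, 3.0000)
after link 3: o_3 = (4.1651, 2.2141, 0.4019)
after link 4: o_4 = (5.6651, 4.8122, 0.4019)
after link 5: o_5 = (4.9151, 5.2452, -0.0981)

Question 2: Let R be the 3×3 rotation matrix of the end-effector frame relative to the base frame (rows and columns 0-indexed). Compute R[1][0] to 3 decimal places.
End-effector x-axis (col 0 of R) = (-0.2165,-0.8750,-0.4330)
R[1][0] = -0.8750

-0.875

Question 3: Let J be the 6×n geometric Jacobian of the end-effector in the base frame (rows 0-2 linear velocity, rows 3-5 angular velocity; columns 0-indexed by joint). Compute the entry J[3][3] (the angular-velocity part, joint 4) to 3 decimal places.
-0.750

axis z_3 = (-0.7500,0.4330,-0.5000); lever o_n−o_3 = (0.7500,3.0311,-0.5000)
cross product → J_v[:, 3] = (1.2990,-0.7500,-2.5981)
J_ω[:, 3] = z_3
entry J[3][3] = -0.7500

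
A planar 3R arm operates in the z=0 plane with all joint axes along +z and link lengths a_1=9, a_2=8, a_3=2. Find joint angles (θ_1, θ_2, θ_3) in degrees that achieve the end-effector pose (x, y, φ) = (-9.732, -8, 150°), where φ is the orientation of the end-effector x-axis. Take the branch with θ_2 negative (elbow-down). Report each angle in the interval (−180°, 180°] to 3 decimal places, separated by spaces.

wrist centre = target − a_3·(cos φ, sin φ) = (-7.9999, -9.0000)
cos θ_2 = (144.9992−9²−8²)/(2·9·8) = -0.0000; θ_2 = -90.0003° (elbow-down)
β = atan2(-9.0000,-7.9999) = -131.6334°; ψ = atan2(-8.0000,9.0000) = -41.6337°
θ_1 = β − ψ = -89.9997°
θ_3 = φ − θ_1 − θ_2 = -30.0000° (wrapped to (-180°,180°])

-90.000 -90.000 -30.000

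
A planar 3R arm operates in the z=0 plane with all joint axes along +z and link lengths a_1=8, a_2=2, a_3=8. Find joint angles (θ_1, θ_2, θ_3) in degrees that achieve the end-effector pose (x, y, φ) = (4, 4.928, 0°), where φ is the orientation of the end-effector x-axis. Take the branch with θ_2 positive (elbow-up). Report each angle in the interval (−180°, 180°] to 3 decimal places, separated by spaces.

wrist centre = target − a_3·(cos φ, sin φ) = (-4.0000, 4.9280)
cos θ_2 = (40.2852−8²−2²)/(2·8·2) = -0.8661; θ_2 = 150.0072° (elbow-up)
β = atan2(4.9280,-4.0000) = 129.0658°; ψ = atan2(0.9998,6.2678) = 9.0629°
θ_1 = β − ψ = 120.0029°
θ_3 = φ − θ_1 − θ_2 = 89.9899° (wrapped to (-180°,180°])

120.003 150.007 89.990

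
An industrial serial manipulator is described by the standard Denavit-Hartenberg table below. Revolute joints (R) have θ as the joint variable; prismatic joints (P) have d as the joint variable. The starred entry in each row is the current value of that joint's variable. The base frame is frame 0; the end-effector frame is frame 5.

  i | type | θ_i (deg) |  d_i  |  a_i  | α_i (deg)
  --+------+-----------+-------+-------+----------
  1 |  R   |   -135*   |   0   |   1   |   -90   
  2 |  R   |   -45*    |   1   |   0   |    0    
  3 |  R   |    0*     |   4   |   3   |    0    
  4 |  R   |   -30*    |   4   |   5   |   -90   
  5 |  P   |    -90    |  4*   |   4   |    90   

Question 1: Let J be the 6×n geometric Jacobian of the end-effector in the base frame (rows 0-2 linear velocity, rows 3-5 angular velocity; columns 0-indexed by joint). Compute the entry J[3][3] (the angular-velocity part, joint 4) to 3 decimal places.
axis z_3 = (0.7071,-0.7071,0.0000); lever o_n−o_3 = (2.0097,-9.3040,3.7944)
cross product → J_v[:, 3] = (-2.6830,-2.6830,-5.1578)
J_ω[:, 3] = z_3
entry J[3][3] = 0.7071

0.707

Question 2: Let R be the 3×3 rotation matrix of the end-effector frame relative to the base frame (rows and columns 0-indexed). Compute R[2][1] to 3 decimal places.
End-effector y-axis (col 1 of R) = (-0.6830,-0.6830,-0.2588)
R[2][1] = -0.2588

-0.259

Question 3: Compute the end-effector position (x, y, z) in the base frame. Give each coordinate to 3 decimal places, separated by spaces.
3.338 -15.047 5.916

after link 1: o_1 = (-0.7071, -0.7071, 0.0000)
after link 2: o_2 = (0.0000, -1.4142, 0.0000)
after link 3: o_3 = (1.3284, -5.7426, 2.1213)
after link 4: o_4 = (3.2418, -9.4861, 6.9509)
after link 5: o_5 = (3.3382, -15.0466, 5.9157)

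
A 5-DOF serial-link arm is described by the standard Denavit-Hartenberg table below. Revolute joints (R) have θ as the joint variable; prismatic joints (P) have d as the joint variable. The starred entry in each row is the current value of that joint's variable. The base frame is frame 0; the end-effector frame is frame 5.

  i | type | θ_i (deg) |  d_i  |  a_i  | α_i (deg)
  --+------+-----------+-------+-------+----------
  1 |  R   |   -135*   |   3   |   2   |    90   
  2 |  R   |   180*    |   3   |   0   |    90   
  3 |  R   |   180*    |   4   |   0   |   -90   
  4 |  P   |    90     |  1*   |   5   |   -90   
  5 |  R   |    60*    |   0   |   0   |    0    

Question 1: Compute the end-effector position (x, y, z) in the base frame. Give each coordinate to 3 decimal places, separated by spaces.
-2.828 -0.000 2.000

after link 1: o_1 = (-1.4142, -1.4142, 3.0000)
after link 2: o_2 = (-3.5355, 0.7071, 3.0000)
after link 3: o_3 = (-3.5355, 0.7071, 7.0000)
after link 4: o_4 = (-2.8284, -0.0000, 2.0000)
after link 5: o_5 = (-2.8284, -0.0000, 2.0000)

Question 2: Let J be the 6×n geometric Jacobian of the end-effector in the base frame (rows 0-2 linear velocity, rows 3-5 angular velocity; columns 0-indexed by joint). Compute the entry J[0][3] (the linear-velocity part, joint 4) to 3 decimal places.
prismatic axis z_3 = (0.7071,-0.7071,0.0000)
J_v[:, 3] = z_3; J_ω[:, 3] = (0,0,0)
entry J[0][3] = 0.7071

0.707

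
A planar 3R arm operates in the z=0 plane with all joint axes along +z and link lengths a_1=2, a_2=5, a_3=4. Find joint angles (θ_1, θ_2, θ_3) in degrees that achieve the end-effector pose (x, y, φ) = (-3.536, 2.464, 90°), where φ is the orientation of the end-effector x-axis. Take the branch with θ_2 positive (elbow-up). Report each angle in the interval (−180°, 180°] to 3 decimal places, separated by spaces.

90.027 134.981 -135.008

wrist centre = target − a_3·(cos φ, sin φ) = (-3.5360, -1.5360)
cos θ_2 = (14.8626−2²−5²)/(2·2·5) = -0.7069; θ_2 = 134.9808° (elbow-up)
β = atan2(-1.5360,-3.5360) = -156.5204°; ψ = atan2(3.5367,-1.5344) = 113.4529°
θ_1 = β − ψ = -269.9733°
θ_3 = φ − θ_1 − θ_2 = -135.0076° (wrapped to (-180°,180°])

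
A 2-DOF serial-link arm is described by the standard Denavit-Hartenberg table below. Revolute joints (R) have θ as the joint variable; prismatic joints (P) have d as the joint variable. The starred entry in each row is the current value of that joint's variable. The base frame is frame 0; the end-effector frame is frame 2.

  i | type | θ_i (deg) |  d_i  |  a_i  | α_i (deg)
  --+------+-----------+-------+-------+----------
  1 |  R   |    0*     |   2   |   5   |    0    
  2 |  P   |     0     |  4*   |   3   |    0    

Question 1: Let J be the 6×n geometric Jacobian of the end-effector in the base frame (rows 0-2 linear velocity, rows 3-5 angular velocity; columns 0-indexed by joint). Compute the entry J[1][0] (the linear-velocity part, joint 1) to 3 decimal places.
8.000

axis z_0 = ẑ; lever o_n−o_0 = (8.0000,0.0000,6.0000)
cross product → J_v[:, 0] = (0.0000,8.0000,0.0000)
J_ω[:, 0] = z_0
entry J[1][0] = 8.0000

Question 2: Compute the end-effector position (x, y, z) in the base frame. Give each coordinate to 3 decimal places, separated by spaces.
8.000 0.000 6.000

after link 1: o_1 = (5.0000, 0.0000, 2.0000)
after link 2: o_2 = (8.0000, 0.0000, 6.0000)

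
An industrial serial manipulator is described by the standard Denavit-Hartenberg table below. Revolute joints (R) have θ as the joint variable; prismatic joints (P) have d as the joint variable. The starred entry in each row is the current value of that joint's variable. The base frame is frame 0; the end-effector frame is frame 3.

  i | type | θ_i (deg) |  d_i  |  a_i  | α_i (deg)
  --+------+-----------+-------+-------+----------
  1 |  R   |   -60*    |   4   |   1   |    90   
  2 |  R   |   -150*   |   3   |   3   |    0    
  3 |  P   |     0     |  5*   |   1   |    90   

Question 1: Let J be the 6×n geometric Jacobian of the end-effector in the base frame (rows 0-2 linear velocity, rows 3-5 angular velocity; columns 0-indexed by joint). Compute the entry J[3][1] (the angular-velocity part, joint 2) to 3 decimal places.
axis z_1 = (-0.8660,-0.5000,0.0000); lever o_n−o_1 = (-8.6603,-1.0000,-2.0000)
cross product → J_v[:, 1] = (1.0000,-1.7321,-3.4641)
J_ω[:, 1] = z_1
entry J[3][1] = -0.8660

-0.866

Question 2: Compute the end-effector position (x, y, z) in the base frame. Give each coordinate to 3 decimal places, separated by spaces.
-8.160 -1.866 2.000

after link 1: o_1 = (0.5000, -0.8660, 4.0000)
after link 2: o_2 = (-3.3971, -0.1160, 2.5000)
after link 3: o_3 = (-8.1603, -1.8660, 2.0000)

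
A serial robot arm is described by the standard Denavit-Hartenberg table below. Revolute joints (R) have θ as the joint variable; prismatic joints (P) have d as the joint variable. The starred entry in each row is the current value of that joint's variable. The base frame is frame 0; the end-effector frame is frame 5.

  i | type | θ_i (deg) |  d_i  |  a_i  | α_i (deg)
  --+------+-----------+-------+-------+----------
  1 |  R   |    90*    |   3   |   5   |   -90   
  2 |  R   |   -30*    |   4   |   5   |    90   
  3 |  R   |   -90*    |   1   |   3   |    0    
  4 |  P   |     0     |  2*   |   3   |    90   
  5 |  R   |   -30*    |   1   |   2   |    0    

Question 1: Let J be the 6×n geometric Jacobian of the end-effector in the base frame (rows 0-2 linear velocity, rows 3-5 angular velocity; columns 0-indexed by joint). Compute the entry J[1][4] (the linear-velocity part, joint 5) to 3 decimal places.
-0.866

axis z_4 = (-0.0000,-0.8660,-0.5000); lever o_n−o_4 = (1.7321,-0.3660,-1.3660)
cross product → J_v[:, 4] = (1.0000,-0.8660,1.5000)
J_ω[:, 4] = z_4
entry J[1][4] = -0.8660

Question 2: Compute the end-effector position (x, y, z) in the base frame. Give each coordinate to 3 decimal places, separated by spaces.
after link 1: o_1 = (0.0000, 5.0000, 3.0000)
after link 2: o_2 = (-4.0000, 9.3301, 5.5000)
after link 3: o_3 = (-1.0000, 8.8301, 6.3660)
after link 4: o_4 = (2.0000, 7.8301, 8.0981)
after link 5: o_5 = (3.7321, 7.4641, 6.7321)

3.732 7.464 6.732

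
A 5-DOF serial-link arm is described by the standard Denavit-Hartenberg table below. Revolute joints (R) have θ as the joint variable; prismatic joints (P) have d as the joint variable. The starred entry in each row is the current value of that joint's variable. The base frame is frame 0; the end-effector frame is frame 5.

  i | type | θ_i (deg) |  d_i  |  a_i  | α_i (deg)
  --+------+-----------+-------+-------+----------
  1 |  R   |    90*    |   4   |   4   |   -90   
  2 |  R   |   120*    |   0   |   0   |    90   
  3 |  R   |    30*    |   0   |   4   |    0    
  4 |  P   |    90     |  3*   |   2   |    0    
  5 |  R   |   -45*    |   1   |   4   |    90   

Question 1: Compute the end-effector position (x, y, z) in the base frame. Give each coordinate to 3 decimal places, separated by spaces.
-7.596 5.714 -1.031

after link 1: o_1 = (0.0000, 4.0000, 4.0000)
after link 2: o_2 = (0.0000, 4.0000, 4.0000)
after link 3: o_3 = (-2.0000, 2.2679, 1.0000)
after link 4: o_4 = (-3.7321, 5.3660, 0.3660)
after link 5: o_5 = (-7.5958, 5.7144, -1.0306)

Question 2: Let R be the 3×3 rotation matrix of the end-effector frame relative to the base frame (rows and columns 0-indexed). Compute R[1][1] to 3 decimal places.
End-effector y-axis (col 1 of R) = (-0.0000,0.8660,-0.5000)
R[1][1] = 0.8660

0.866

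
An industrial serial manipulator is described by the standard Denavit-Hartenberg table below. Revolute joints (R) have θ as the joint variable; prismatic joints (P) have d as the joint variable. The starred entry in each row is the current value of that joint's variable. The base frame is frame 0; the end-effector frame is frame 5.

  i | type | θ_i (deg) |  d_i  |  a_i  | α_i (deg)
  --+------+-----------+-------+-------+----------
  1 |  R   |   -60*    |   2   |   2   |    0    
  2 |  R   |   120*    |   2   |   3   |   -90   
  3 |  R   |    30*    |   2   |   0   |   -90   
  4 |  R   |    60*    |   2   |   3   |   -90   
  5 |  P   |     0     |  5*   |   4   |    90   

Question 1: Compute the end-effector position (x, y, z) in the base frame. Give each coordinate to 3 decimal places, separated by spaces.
7.324 -3.904 2.683

after link 1: o_1 = (1.0000, -1.7321, 2.0000)
after link 2: o_2 = (2.5000, 0.8660, 4.0000)
after link 3: o_3 = (0.7679, 1.8660, 4.0000)
after link 4: o_4 = (3.1675, 0.8260, 1.5179)
after link 5: o_5 = (7.3236, -3.9037, 2.6830)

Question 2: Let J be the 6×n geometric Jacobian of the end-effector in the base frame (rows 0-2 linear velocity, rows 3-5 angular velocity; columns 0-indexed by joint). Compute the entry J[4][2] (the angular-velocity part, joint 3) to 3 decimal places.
axis z_2 = (-0.8660,0.5000,0.0000); lever o_n−o_2 = (4.8236,-4.7697,-1.3170)
cross product → J_v[:, 2] = (-0.6585,-1.1405,1.7189)
J_ω[:, 2] = z_2
entry J[4][2] = 0.5000

0.500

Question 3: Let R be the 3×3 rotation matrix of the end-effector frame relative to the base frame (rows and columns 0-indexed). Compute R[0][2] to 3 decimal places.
-0.250

End-effector z-axis (col 2 of R) = (-0.2500,-0.4330,-0.8660)
R[0][2] = -0.2500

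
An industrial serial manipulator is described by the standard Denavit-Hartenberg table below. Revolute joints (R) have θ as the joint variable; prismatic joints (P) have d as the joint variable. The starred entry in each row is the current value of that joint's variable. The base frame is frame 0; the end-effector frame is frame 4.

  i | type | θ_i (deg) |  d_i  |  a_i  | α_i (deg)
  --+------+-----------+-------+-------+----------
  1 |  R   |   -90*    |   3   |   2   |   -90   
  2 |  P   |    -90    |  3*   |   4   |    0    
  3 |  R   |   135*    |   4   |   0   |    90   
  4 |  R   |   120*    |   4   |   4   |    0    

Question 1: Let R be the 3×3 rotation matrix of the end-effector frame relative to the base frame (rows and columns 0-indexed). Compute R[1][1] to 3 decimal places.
0.612

End-effector y-axis (col 1 of R) = (-0.5000,0.6124,0.6124)
R[1][1] = 0.6124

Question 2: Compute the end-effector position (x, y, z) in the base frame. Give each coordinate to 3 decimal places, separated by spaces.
after link 1: o_1 = (0.0000, -2.0000, 3.0000)
after link 2: o_2 = (3.0000, -2.0000, 7.0000)
after link 3: o_3 = (7.0000, -2.0000, 7.0000)
after link 4: o_4 = (10.4641, -3.4142, 11.2426)

10.464 -3.414 11.243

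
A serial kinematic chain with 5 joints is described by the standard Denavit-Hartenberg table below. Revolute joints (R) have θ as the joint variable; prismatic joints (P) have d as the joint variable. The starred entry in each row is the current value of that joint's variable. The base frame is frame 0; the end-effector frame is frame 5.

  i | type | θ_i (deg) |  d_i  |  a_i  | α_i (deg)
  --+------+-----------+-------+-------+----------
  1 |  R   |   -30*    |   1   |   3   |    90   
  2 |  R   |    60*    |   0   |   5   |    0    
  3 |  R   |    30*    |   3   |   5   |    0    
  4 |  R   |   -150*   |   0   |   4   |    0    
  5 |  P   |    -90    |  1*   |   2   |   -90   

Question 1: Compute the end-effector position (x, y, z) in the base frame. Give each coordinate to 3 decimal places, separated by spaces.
2.995 -6.348 5.866

after link 1: o_1 = (2.5981, -1.5000, 1.0000)
after link 2: o_2 = (4.7631, -2.7500, 5.3301)
after link 3: o_3 = (3.2631, -5.3481, 10.3301)
after link 4: o_4 = (4.9952, -6.3481, 6.8660)
after link 5: o_5 = (2.9952, -6.3481, 5.8660)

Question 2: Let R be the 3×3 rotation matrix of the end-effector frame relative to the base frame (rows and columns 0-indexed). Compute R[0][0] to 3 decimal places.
End-effector x-axis (col 0 of R) = (-0.7500,0.4330,-0.5000)
R[0][0] = -0.7500

-0.750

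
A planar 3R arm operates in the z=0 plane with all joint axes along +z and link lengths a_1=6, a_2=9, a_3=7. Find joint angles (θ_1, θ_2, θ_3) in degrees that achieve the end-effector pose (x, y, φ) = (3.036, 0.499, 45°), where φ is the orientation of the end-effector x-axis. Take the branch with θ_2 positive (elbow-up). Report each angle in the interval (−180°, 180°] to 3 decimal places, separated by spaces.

134.999 149.998 120.004

wrist centre = target − a_3·(cos φ, sin φ) = (-1.9137, -4.4507)
cos θ_2 = (23.4716−6²−9²)/(2·6·9) = -0.8660; θ_2 = 149.9975° (elbow-up)
β = atan2(-4.4507,-1.9137) = -113.2669°; ψ = atan2(4.5003,-1.7940) = 111.7344°
θ_1 = β − ψ = -225.0013°
θ_3 = φ − θ_1 − θ_2 = 120.0038° (wrapped to (-180°,180°])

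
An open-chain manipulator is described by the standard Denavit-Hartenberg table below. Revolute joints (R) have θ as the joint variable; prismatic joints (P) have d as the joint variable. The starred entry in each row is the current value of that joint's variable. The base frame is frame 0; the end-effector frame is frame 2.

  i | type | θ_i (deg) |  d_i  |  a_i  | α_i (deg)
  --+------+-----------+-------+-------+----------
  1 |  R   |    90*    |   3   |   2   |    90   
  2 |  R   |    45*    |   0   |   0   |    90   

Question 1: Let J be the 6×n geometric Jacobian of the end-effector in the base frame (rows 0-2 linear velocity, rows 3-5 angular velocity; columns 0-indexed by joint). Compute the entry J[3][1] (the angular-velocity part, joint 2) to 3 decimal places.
1.000

axis z_1 = (1.0000,-0.0000,0.0000); lever o_n−o_1 = (0.0000,0.0000,0.0000)
cross product → J_v[:, 1] = (-0.0000,0.0000,0.0000)
J_ω[:, 1] = z_1
entry J[3][1] = 1.0000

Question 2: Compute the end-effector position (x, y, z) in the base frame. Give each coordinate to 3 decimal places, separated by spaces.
0.000 2.000 3.000

after link 1: o_1 = (0.0000, 2.0000, 3.0000)
after link 2: o_2 = (0.0000, 2.0000, 3.0000)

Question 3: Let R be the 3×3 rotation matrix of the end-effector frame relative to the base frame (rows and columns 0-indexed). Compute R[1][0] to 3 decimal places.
End-effector x-axis (col 0 of R) = (0.0000,0.7071,0.7071)
R[1][0] = 0.7071

0.707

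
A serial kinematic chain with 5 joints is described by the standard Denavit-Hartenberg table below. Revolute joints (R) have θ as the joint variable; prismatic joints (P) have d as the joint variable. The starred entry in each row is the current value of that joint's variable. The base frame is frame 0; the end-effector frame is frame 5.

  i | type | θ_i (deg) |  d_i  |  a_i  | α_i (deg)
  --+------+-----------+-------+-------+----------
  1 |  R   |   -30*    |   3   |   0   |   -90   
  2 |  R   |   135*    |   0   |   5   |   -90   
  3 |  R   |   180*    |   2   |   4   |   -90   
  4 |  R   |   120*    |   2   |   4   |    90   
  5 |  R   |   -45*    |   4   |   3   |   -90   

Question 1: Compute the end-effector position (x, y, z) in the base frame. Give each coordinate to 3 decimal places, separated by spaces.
2.820 -1.768 -1.170

after link 1: o_1 = (0.0000, 0.0000, 3.0000)
after link 2: o_2 = (-3.0619, 1.7678, -0.5355)
after link 3: o_3 = (-1.8371, 1.0607, 3.7071)
after link 4: o_4 = (0.0595, 2.2751, -0.1566)
after link 5: o_5 = (2.8203, -1.7684, -1.1704)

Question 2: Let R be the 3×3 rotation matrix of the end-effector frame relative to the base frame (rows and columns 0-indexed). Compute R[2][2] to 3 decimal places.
-0.683

End-effector z-axis (col 2 of R) = (0.5120,0.5209,-0.6830)
R[2][2] = -0.6830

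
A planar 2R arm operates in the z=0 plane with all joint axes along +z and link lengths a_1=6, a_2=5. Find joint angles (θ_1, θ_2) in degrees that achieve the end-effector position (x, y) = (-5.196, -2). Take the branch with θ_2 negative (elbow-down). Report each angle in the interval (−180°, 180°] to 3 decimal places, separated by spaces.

cos θ_2 = (30.9984−6²−5²)/(2·6·5) = -0.5000; θ_2 = -120.0017° (elbow-down)
β = atan2(-2.0000,-5.1960) = -158.9477°; ψ = atan2(-4.3301,3.4999) = -51.0523°
θ_1 = β − ψ = -107.8954°

-107.895 -120.002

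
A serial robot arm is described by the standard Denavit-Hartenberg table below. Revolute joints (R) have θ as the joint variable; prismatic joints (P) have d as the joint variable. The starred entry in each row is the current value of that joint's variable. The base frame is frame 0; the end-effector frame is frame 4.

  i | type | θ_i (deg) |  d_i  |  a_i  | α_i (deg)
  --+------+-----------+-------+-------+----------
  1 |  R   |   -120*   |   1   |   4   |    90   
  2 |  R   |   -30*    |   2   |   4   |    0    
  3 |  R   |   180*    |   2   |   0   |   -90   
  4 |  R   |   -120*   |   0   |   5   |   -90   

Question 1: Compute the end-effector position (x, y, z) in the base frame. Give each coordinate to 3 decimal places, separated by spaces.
-12.029 -4.174 -2.250

after link 1: o_1 = (-2.0000, -3.4641, 1.0000)
after link 2: o_2 = (-5.4641, -5.4641, -1.0000)
after link 3: o_3 = (-7.1962, -4.4641, -1.0000)
after link 4: o_4 = (-12.0287, -4.1740, -2.2500)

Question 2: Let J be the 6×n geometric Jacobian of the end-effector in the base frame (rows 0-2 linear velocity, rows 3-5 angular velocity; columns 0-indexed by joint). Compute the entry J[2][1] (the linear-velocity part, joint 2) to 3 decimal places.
5.629

axis z_1 = (-0.8660,0.5000,0.0000); lever o_n−o_1 = (-10.0287,-0.7099,-3.2500)
cross product → J_v[:, 1] = (-1.6250,-2.8146,5.6292)
J_ω[:, 1] = z_1
entry J[2][1] = 5.6292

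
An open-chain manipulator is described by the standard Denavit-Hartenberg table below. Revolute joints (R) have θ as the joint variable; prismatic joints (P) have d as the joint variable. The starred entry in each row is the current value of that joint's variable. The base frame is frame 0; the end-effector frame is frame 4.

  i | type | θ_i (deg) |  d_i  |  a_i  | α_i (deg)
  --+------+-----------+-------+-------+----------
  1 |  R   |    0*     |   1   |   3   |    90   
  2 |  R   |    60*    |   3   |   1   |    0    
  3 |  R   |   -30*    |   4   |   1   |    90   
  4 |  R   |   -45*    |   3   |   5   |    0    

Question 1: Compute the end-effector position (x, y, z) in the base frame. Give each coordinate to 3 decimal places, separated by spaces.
8.928 -3.464 1.536

after link 1: o_1 = (3.0000, 0.0000, 1.0000)
after link 2: o_2 = (3.5000, -3.0000, 1.8660)
after link 3: o_3 = (4.3660, -7.0000, 2.3660)
after link 4: o_4 = (8.9279, -3.4645, 1.5357)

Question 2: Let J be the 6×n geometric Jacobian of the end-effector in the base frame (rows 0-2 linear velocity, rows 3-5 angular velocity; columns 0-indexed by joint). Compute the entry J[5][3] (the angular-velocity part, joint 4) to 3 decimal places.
axis z_3 = (0.5000,-0.0000,-0.8660); lever o_n−o_3 = (4.5619,3.5355,-0.8303)
cross product → J_v[:, 3] = (3.0619,-3.5355,1.7678)
J_ω[:, 3] = z_3
entry J[5][3] = -0.8660

-0.866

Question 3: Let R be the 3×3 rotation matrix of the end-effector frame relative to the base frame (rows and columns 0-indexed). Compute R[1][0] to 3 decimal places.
0.707

End-effector x-axis (col 0 of R) = (0.6124,0.7071,0.3536)
R[1][0] = 0.7071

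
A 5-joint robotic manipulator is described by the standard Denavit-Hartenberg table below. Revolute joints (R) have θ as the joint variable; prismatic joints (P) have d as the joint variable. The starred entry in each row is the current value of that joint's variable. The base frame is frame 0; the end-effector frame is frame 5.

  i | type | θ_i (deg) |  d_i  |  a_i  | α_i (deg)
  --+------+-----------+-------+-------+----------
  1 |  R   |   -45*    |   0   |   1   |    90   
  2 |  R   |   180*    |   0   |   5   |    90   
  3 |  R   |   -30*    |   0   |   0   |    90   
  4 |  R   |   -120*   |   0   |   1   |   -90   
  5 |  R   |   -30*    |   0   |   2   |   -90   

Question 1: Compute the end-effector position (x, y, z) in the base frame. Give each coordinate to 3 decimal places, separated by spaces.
-1.509 1.768 -2.366

after link 1: o_1 = (0.7071, -0.7071, 0.0000)
after link 2: o_2 = (-2.8284, 2.8284, 0.0000)
after link 3: o_3 = (-2.8284, 2.8284, 0.0000)
after link 4: o_4 = (-2.6990, 2.3455, -0.8660)
after link 5: o_5 = (-1.5089, 1.7678, -2.3660)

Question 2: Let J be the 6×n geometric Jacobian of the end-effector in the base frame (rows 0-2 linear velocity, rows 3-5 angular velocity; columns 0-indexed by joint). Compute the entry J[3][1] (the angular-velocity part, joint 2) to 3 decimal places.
-0.707

axis z_1 = (-0.7071,-0.7071,0.0000); lever o_n−o_1 = (-2.2161,2.4749,-2.3660)
cross product → J_v[:, 1] = (1.6730,-1.6730,-3.3170)
J_ω[:, 1] = z_1
entry J[3][1] = -0.7071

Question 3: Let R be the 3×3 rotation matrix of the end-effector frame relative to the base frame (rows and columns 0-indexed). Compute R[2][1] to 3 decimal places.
End-effector y-axis (col 1 of R) = (0.2241,-0.8365,0.5000)
R[2][1] = 0.5000

0.500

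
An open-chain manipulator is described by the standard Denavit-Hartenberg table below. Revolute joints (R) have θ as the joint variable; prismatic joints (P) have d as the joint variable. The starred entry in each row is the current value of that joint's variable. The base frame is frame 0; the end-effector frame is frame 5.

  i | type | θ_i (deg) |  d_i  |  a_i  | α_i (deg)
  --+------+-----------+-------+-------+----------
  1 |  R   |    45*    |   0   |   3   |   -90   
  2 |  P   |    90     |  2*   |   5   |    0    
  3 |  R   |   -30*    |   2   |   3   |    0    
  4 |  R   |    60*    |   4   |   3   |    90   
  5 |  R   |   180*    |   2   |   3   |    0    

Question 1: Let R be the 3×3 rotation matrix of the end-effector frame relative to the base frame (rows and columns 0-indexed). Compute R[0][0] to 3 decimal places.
End-effector x-axis (col 0 of R) = (0.3536,0.3536,0.8660)
R[0][0] = 0.3536

0.354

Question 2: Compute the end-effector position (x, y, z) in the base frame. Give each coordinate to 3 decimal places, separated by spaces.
-1.250 10.064 -8.598

after link 1: o_1 = (2.1213, 2.1213, 0.0000)
after link 2: o_2 = (0.7071, 3.5355, -5.0000)
after link 3: o_3 = (0.3536, 6.0104, -7.5981)
after link 4: o_4 = (-3.5355, 7.7782, -10.1962)
after link 5: o_5 = (-1.2501, 10.0636, -8.5981)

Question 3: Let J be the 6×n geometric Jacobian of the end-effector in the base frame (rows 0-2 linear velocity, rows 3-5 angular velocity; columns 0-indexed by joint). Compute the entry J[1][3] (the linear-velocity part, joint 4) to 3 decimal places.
-0.707

axis z_3 = (-0.7071,0.7071,0.0000); lever o_n−o_3 = (-1.6037,4.0532,-1.0000)
cross product → J_v[:, 3] = (-0.7071,-0.7071,-1.7321)
J_ω[:, 3] = z_3
entry J[1][3] = -0.7071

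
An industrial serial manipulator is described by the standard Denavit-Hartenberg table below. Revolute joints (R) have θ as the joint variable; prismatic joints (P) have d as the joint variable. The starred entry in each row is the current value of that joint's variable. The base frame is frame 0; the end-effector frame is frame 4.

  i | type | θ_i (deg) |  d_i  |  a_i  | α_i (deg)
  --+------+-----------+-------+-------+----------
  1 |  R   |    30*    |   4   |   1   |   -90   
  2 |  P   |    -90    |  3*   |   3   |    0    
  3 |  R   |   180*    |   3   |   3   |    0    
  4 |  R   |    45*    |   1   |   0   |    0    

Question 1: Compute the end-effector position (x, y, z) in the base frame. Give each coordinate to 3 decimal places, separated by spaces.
-2.634 6.562 4.000

after link 1: o_1 = (0.8660, 0.5000, 4.0000)
after link 2: o_2 = (-0.6340, 3.0981, 7.0000)
after link 3: o_3 = (-2.1340, 5.6962, 4.0000)
after link 4: o_4 = (-2.6340, 6.5622, 4.0000)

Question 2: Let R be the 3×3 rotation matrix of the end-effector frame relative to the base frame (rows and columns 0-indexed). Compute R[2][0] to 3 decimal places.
-0.707

End-effector x-axis (col 0 of R) = (-0.6124,-0.3536,-0.7071)
R[2][0] = -0.7071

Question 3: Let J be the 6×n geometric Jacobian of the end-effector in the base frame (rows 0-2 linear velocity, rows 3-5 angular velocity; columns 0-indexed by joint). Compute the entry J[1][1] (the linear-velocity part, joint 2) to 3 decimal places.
prismatic axis z_1 = (-0.5000,0.8660,0.0000)
J_v[:, 1] = z_1; J_ω[:, 1] = (0,0,0)
entry J[1][1] = 0.8660

0.866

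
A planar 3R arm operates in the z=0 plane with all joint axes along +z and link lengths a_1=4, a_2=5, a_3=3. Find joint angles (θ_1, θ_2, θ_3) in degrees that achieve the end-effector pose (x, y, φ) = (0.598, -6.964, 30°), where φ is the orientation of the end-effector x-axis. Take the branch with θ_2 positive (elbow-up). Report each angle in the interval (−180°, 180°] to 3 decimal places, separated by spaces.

-120.003 30.004 119.999

wrist centre = target − a_3·(cos φ, sin φ) = (-2.0001, -8.4640)
cos θ_2 = (75.6396−4²−5²)/(2·4·5) = 0.8660; θ_2 = 30.0041° (elbow-up)
β = atan2(-8.4640,-2.0001) = -103.2953°; ψ = atan2(2.5003,8.3300) = 16.7076°
θ_1 = β − ψ = -120.0029°
θ_3 = φ − θ_1 − θ_2 = 119.9989° (wrapped to (-180°,180°])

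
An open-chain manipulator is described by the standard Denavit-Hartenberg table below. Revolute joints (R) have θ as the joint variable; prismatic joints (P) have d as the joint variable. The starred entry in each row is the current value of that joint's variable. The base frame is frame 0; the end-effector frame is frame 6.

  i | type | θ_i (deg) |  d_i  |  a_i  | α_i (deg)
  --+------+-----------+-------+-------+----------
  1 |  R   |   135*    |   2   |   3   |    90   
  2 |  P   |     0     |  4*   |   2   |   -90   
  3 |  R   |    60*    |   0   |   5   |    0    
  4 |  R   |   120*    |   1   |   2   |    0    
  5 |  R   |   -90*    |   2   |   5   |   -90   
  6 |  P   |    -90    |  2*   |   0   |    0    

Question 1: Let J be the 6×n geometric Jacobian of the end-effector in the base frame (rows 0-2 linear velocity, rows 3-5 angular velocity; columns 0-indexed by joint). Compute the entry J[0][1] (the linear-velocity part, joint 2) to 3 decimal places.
prismatic axis z_1 = (0.7071,0.7071,0.0000)
J_v[:, 1] = z_1; J_ω[:, 1] = (0,0,0)
entry J[0][1] = 0.7071

0.707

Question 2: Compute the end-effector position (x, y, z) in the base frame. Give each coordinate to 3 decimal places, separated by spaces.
after link 1: o_1 = (-2.1213, 2.1213, 2.0000)
after link 2: o_2 = (-0.7071, 6.3640, 2.0000)
after link 3: o_3 = (-5.5367, 5.0699, 2.0000)
after link 4: o_4 = (-4.1225, 3.6557, 3.0000)
after link 5: o_5 = (-7.6581, 0.1201, 5.0000)
after link 6: o_6 = (-6.2438, -1.2941, 5.0000)

-6.244 -1.294 5.000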